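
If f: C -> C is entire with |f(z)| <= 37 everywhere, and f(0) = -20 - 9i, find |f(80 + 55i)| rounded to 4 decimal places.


Step 1: By Liouville's theorem, a bounded entire function is constant.
Step 2: f(z) = f(0) = -20 - 9i for all z.
Step 3: |f(w)| = |-20 - 9i| = sqrt(400 + 81)
Step 4: = 21.9317

21.9317


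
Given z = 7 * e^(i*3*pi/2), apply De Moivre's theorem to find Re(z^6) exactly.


Step 1: By De Moivre's theorem, z^6 = 7^6 * e^(i*6*3*pi/2) = 117649 * (cos(9*pi) + i*sin(9*pi))
Step 2: |z|^6 = 7^6 = 117649
Step 3: Reduce the angle mod 2*pi: 9*pi - 8*pi = pi
Step 4: cos(pi) = -1
Step 5: Re(z^6) = 117649 * (-1) = -117649

-117649


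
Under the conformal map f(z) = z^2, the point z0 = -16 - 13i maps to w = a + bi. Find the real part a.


Step 1: z0 = -16 - 13i
Step 2: z0^2 = (-16)^2 - (-13)^2 + 416i
Step 3: real part = 256 - 169 = 87

87


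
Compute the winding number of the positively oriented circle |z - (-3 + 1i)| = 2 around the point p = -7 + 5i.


Step 1: Center c = (-3, 1), radius = 2
Step 2: |p - c|^2 = (-4)^2 + 4^2 = 32
Step 3: r^2 = 4
Step 4: |p-c| > r so winding number = 0

0


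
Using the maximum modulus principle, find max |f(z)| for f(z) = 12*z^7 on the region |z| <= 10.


Step 1: On |z| = 10, |f(z)| = 12 * |z|^7 = 12 * 10^7
Step 2: By maximum modulus principle, maximum is on boundary.
Step 3: Maximum = 12 * 10000000 = 120000000

120000000


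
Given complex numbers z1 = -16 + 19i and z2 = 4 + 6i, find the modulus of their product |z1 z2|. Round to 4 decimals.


Step 1: |z1| = sqrt((-16)^2 + 19^2) = sqrt(617)
Step 2: |z2| = sqrt(4^2 + 6^2) = sqrt(52)
Step 3: |z1*z2| = |z1|*|z2| = sqrt(617) * sqrt(52) = sqrt(617 * 52) = sqrt(32084)
Step 4: = 179.1201

179.1201


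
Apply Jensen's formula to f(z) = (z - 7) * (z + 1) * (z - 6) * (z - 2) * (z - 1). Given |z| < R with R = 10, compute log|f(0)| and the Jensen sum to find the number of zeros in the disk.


Jensen's formula: (1/2pi)*integral log|f(Re^it)|dt = log|f(0)| + sum_{|a_k|<R} log(R/|a_k|)
Step 1: f(0) = (-7) * 1 * (-6) * (-2) * (-1) = 84
Step 2: log|f(0)| = log|7| + log|-1| + log|6| + log|2| + log|1| = 4.4308
Step 3: Zeros inside |z| < 10: 7, -1, 6, 2, 1
Step 4: Jensen sum = log(10/7) + log(10/1) + log(10/6) + log(10/2) + log(10/1) = 7.0821
Step 5: n(R) = number of terms in the Jensen sum = count of zeros inside |z| < 10 = 5

5


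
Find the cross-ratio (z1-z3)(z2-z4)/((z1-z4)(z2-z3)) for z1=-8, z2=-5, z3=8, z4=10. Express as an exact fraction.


Step 1: (z1-z3)(z2-z4) = (-16) * (-15) = 240
Step 2: (z1-z4)(z2-z3) = (-18) * (-13) = 234
Step 3: Cross-ratio = 240/234 = 40/39

40/39


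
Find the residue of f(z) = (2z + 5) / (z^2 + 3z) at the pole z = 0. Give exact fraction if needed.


Step 1: Q(z) = z^2 + 3z = (z)(z + 3)
Step 2: Q'(z) = 2z + 3
Step 3: Q'(0) = 3, P(0) = 5
Step 4: Res = P(0)/Q'(0) = 5/3 = 5/3

5/3


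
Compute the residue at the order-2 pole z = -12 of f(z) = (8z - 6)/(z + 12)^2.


Step 1: Pole of order 2 at z = -12
Step 2: Res = lim d/dz [(z + 12)^2 * f(z)] as z -> -12
Step 3: (z + 12)^2 * f(z) = 8z - 6
Step 4: d/dz[8z - 6] = 8

8


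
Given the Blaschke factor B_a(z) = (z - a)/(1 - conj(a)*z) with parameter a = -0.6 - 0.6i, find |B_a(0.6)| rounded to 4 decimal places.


Step 1: Numerator z0 - a = 0.6 - (-0.6 - 0.6i) = 1.2 + 0.6i
Step 2: Denominator 1 - conj(a)*z0 = 1 - (-0.6 + 0.6i)*0.6 = 1.36 - 0.36i
Step 3: |z0 - a|^2 = 1.2^2 + 0.6^2 = 1.8; |1 - conj(a)*z0|^2 = 1.36^2 + (-0.36)^2 = 1.9792
Step 4: |B_a(0.6)| = sqrt(1.8 / 1.9792) = sqrt(0.909458)
Step 5: = 0.9537

0.9537


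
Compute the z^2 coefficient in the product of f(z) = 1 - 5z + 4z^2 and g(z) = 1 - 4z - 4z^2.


Step 1: z^2 term in f*g comes from: (1)*(-4z^2) + (-5z)*(-4z) + (4z^2)*(1)
Step 2: = -4 + 20 + 4
Step 3: = 20

20


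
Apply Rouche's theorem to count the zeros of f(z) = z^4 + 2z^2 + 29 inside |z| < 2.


Step 1: On |z| = 2 the three terms have sizes |z^4| = 2^4 = 16, |2z^2| = 2*2^2 = 8, |29| = 29
Step 2: The dominant term is g(z) = 29; let h(z) = z^4 + 2z^2 so f = g + h
Step 3: On |z| = 2: |g| = 29 and |h| <= 16 + 8 = 24
Step 4: Since 29 > 24, |h| < |g| on |z| = 2, so by Rouche f has the same number of zeros as g inside |z| < 2
Step 5: g(z) = 29 is a nonzero constant with no zeros inside |z| < 2. Answer = 0

0


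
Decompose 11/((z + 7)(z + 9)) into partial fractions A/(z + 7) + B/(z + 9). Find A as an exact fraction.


Step 1: Multiply both sides by (z + 7) and set z = -7
Step 2: A = 11 / (-7 + 9)
Step 3: A = 11 / 2
Step 4: A = 11/2

11/2


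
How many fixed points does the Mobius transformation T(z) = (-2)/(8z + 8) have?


Step 1: Fixed points satisfy T(z) = z
Step 2: 8z^2 + 8z + 2 = 0
Step 3: Discriminant = 8^2 - 4*8*2 = 0
Step 4: Number of fixed points = 1

1


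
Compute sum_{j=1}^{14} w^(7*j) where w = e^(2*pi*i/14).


Step 1: The sum sum_{j=1}^{n} w^(k*j) equals n if n | k, else 0.
Step 2: Here n = 14, k = 7
Step 3: Does n divide k? 14 | 7 -> False
Step 4: Sum = 0

0


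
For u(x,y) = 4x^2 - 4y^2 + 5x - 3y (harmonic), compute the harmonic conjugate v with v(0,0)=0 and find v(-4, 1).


Step 1: v_x = -u_y = 8y + 3
Step 2: v_y = u_x = 8x + 5
Step 3: v = 8xy + 3x + 5y + C
Step 4: v(0,0) = 0 => C = 0
Step 5: v(-4, 1) = -39

-39


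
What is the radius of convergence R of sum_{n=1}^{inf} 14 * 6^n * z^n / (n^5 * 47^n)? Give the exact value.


Step 1: General term a_n = 14 * 6^n / (n^5 * 47^n)
Step 2: By the root test, |a_n|^(1/n) = 14^(1/n) * 6 / (n^(5/n) * 47) -> 6/47 as n -> infinity (since 14^(1/n) -> 1 and n^(5/n) -> 1)
Step 3: R = 1/lim|a_n|^(1/n) = 47/6

47/6


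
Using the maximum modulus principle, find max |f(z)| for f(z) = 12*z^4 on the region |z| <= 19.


Step 1: On |z| = 19, |f(z)| = 12 * |z|^4 = 12 * 19^4
Step 2: By maximum modulus principle, maximum is on boundary.
Step 3: Maximum = 12 * 130321 = 1563852

1563852


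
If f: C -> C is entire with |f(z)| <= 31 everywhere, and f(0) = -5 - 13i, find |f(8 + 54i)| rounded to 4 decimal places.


Step 1: By Liouville's theorem, a bounded entire function is constant.
Step 2: f(z) = f(0) = -5 - 13i for all z.
Step 3: |f(w)| = |-5 - 13i| = sqrt(25 + 169)
Step 4: = 13.9284

13.9284


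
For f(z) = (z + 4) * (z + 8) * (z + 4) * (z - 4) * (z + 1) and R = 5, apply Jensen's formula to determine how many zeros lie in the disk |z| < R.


Jensen's formula: (1/2pi)*integral log|f(Re^it)|dt = log|f(0)| + sum_{|a_k|<R} log(R/|a_k|)
Step 1: f(0) = 4 * 8 * 4 * (-4) * 1 = -512
Step 2: log|f(0)| = log|-4| + log|-8| + log|-4| + log|4| + log|-1| = 6.2383
Step 3: Zeros inside |z| < 5: -4, -4, 4, -1
Step 4: Jensen sum = log(5/4) + log(5/4) + log(5/4) + log(5/1) = 2.2789
Step 5: n(R) = number of terms in the Jensen sum = count of zeros inside |z| < 5 = 4

4


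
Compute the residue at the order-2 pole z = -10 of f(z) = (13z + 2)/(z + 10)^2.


Step 1: Pole of order 2 at z = -10
Step 2: Res = lim d/dz [(z + 10)^2 * f(z)] as z -> -10
Step 3: (z + 10)^2 * f(z) = 13z + 2
Step 4: d/dz[13z + 2] = 13

13


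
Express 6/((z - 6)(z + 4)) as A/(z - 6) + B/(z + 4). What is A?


Step 1: Multiply both sides by (z - 6) and set z = 6
Step 2: A = 6 / (6 + 4)
Step 3: A = 6 / 10
Step 4: A = 3/5

3/5


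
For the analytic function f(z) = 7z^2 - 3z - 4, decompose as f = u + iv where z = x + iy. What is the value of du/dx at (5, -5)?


Step 1: f(z) = 7(x+iy)^2 - 3(x+iy) - 4
Step 2: u = 7(x^2 - y^2) - 3x - 4
Step 3: u_x = 14x - 3
Step 4: At (5, -5): u_x = 70 - 3 = 67

67


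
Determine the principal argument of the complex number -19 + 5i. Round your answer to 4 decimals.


Step 1: z = -19 + 5i
Step 2: arg(z) = atan2(5, -19)
Step 3: arg(z) = 2.8843

2.8843


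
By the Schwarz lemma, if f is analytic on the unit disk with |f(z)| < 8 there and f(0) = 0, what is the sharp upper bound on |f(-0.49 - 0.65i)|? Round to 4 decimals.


Step 1: g = f/8 maps D -> D with g(0) = 0, so by the Schwarz lemma |g(z)| <= |z|, i.e. |f(z)| <= 8|z|; this is sharp (f(z) = 8z).
Step 2: |z0|^2 = (-0.49)^2 + (-0.65)^2 = 0.6626
Step 3: |z0| = sqrt(0.6626) = 0.814002
Step 4: Best bound = 8 * |z0| = 8 * 0.814002 = 6.512

6.512


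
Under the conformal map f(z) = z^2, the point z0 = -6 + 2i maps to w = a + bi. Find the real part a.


Step 1: z0 = -6 + 2i
Step 2: z0^2 = (-6)^2 - 2^2 - 24i
Step 3: real part = 36 - 4 = 32

32


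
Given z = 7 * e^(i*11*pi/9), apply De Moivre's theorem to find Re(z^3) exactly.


Step 1: By De Moivre's theorem, z^3 = 7^3 * e^(i*3*11*pi/9) = 343 * (cos(11*pi/3) + i*sin(11*pi/3))
Step 2: |z|^3 = 7^3 = 343
Step 3: Reduce the angle mod 2*pi: 11*pi/3 - 2*pi = 5*pi/3
Step 4: cos(5*pi/3) = 1/2
Step 5: Re(z^3) = 343 * 1/2 = 343/2

343/2


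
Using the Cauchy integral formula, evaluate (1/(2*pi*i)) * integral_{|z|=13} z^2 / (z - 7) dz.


Step 1: f(z) = z^2, a = 7 is inside |z| = 13
Step 2: By Cauchy integral formula: (1/(2pi*i)) * integral = f(a)
Step 3: f(7) = 7^2 = 49

49


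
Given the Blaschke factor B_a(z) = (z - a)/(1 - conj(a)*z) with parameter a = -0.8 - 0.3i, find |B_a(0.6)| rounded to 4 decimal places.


Step 1: Numerator z0 - a = 0.6 - (-0.8 - 0.3i) = 1.4 + 0.3i
Step 2: Denominator 1 - conj(a)*z0 = 1 - (-0.8 + 0.3i)*0.6 = 1.48 - 0.18i
Step 3: |z0 - a|^2 = 1.4^2 + 0.3^2 = 2.05; |1 - conj(a)*z0|^2 = 1.48^2 + (-0.18)^2 = 2.2228
Step 4: |B_a(0.6)| = sqrt(2.05 / 2.2228) = sqrt(0.92226)
Step 5: = 0.9603

0.9603


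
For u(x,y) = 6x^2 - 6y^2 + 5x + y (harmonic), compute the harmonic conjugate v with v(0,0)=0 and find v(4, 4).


Step 1: v_x = -u_y = 12y - 1
Step 2: v_y = u_x = 12x + 5
Step 3: v = 12xy - x + 5y + C
Step 4: v(0,0) = 0 => C = 0
Step 5: v(4, 4) = 208

208


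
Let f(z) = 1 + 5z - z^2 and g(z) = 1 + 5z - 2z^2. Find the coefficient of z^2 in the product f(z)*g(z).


Step 1: z^2 term in f*g comes from: (1)*(-2z^2) + (5z)*(5z) + (-z^2)*(1)
Step 2: = -2 + 25 - 1
Step 3: = 22

22


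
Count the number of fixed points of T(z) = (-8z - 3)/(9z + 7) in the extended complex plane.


Step 1: Fixed points satisfy T(z) = z
Step 2: 9z^2 + 15z + 3 = 0
Step 3: Discriminant = 15^2 - 4*9*3 = 117
Step 4: Number of fixed points = 2

2


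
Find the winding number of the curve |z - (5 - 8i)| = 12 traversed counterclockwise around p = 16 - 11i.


Step 1: Center c = (5, -8), radius = 12
Step 2: |p - c|^2 = 11^2 + (-3)^2 = 130
Step 3: r^2 = 144
Step 4: |p-c| < r so winding number = 1

1


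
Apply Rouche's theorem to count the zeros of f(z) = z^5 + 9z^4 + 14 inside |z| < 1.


Step 1: On |z| = 1 the three terms have sizes |z^5| = 1^5 = 1, |9z^4| = 9*1^4 = 9, |14| = 14
Step 2: The dominant term is g(z) = 14; let h(z) = z^5 + 9z^4 so f = g + h
Step 3: On |z| = 1: |g| = 14 and |h| <= 1 + 9 = 10
Step 4: Since 14 > 10, |h| < |g| on |z| = 1, so by Rouche f has the same number of zeros as g inside |z| < 1
Step 5: g(z) = 14 is a nonzero constant with no zeros inside |z| < 1. Answer = 0

0


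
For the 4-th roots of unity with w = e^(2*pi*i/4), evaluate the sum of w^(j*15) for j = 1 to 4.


Step 1: The sum sum_{j=1}^{n} w^(k*j) equals n if n | k, else 0.
Step 2: Here n = 4, k = 15
Step 3: Does n divide k? 4 | 15 -> False
Step 4: Sum = 0

0


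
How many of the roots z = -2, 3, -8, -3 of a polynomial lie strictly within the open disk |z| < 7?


Step 1: Check each root:
  z = -2: |-2| = 2 < 7
  z = 3: |3| = 3 < 7
  z = -8: |-8| = 8 >= 7
  z = -3: |-3| = 3 < 7
Step 2: Count = 3

3


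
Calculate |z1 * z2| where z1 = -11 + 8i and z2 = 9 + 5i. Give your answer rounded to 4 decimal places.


Step 1: |z1| = sqrt((-11)^2 + 8^2) = sqrt(185)
Step 2: |z2| = sqrt(9^2 + 5^2) = sqrt(106)
Step 3: |z1*z2| = |z1|*|z2| = sqrt(185) * sqrt(106) = sqrt(185 * 106) = sqrt(19610)
Step 4: = 140.0357

140.0357


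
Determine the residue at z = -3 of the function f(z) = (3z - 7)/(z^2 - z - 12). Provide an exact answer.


Step 1: Q(z) = z^2 - z - 12 = (z + 3)(z - 4)
Step 2: Q'(z) = 2z - 1
Step 3: Q'(-3) = -7, P(-3) = -16
Step 4: Res = P(-3)/Q'(-3) = -16/(-7) = 16/7

16/7


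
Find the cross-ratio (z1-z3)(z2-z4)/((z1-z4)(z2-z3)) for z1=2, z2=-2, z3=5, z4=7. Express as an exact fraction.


Step 1: (z1-z3)(z2-z4) = (-3) * (-9) = 27
Step 2: (z1-z4)(z2-z3) = (-5) * (-7) = 35
Step 3: Cross-ratio = 27/35 = 27/35

27/35


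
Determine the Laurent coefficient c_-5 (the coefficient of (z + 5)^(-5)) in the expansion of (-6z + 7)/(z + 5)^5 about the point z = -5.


Step 1: Write the numerator in powers of (z + 5): -6z + 7 = -6(z + 5) + (-6*(-5) + 7) = -6(z + 5) + 37
Step 2: Divide by (z + 5)^5: f(z) = 37(z + 5)^(-5) - 6(z + 5)^(-4)
Step 3: This finite sum is the Laurent series of f about z = -5.
Step 4: Coefficient of (z + 5)^(-5) = -6*(-5) + 7 = 37

37


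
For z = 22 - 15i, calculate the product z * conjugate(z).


Step 1: conj(z) = 22 + 15i
Step 2: z * conj(z) = 22^2 + (-15)^2
Step 3: = 484 + 225 = 709

709


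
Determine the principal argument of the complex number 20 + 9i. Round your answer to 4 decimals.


Step 1: z = 20 + 9i
Step 2: arg(z) = atan2(9, 20)
Step 3: arg(z) = 0.4229

0.4229


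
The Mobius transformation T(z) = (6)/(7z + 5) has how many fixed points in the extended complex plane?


Step 1: Fixed points satisfy T(z) = z
Step 2: 7z^2 + 5z - 6 = 0
Step 3: Discriminant = 5^2 - 4*7*(-6) = 193
Step 4: Number of fixed points = 2

2


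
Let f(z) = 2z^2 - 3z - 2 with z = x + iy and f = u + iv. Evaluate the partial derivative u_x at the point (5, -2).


Step 1: f(z) = 2(x+iy)^2 - 3(x+iy) - 2
Step 2: u = 2(x^2 - y^2) - 3x - 2
Step 3: u_x = 4x - 3
Step 4: At (5, -2): u_x = 20 - 3 = 17

17


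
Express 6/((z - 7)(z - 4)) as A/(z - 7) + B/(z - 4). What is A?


Step 1: Multiply both sides by (z - 7) and set z = 7
Step 2: A = 6 / (7 - 4)
Step 3: A = 6 / 3
Step 4: A = 2

2


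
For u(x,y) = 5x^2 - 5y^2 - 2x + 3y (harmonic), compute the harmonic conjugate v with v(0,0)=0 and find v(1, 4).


Step 1: v_x = -u_y = 10y - 3
Step 2: v_y = u_x = 10x - 2
Step 3: v = 10xy - 3x - 2y + C
Step 4: v(0,0) = 0 => C = 0
Step 5: v(1, 4) = 29

29


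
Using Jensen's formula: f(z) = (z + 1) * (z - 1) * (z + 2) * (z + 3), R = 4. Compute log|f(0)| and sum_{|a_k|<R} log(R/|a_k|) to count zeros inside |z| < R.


Jensen's formula: (1/2pi)*integral log|f(Re^it)|dt = log|f(0)| + sum_{|a_k|<R} log(R/|a_k|)
Step 1: f(0) = 1 * (-1) * 2 * 3 = -6
Step 2: log|f(0)| = log|-1| + log|1| + log|-2| + log|-3| = 1.7918
Step 3: Zeros inside |z| < 4: -1, 1, -2, -3
Step 4: Jensen sum = log(4/1) + log(4/1) + log(4/2) + log(4/3) = 3.7534
Step 5: n(R) = number of terms in the Jensen sum = count of zeros inside |z| < 4 = 4

4


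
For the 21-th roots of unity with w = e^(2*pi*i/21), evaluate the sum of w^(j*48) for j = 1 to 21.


Step 1: The sum sum_{j=1}^{n} w^(k*j) equals n if n | k, else 0.
Step 2: Here n = 21, k = 48
Step 3: Does n divide k? 21 | 48 -> False
Step 4: Sum = 0

0


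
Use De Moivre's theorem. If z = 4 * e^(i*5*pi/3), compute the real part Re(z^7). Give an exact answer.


Step 1: By De Moivre's theorem, z^7 = 4^7 * e^(i*7*5*pi/3) = 16384 * (cos(35*pi/3) + i*sin(35*pi/3))
Step 2: |z|^7 = 4^7 = 16384
Step 3: Reduce the angle mod 2*pi: 35*pi/3 - 10*pi = 5*pi/3
Step 4: cos(5*pi/3) = 1/2
Step 5: Re(z^7) = 16384 * 1/2 = 8192

8192


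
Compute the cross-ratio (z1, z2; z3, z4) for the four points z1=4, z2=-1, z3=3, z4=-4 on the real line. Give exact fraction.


Step 1: (z1-z3)(z2-z4) = 1 * 3 = 3
Step 2: (z1-z4)(z2-z3) = 8 * (-4) = -32
Step 3: Cross-ratio = -3/32 = -3/32

-3/32


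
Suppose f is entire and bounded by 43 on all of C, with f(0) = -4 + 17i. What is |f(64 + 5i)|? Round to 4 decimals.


Step 1: By Liouville's theorem, a bounded entire function is constant.
Step 2: f(z) = f(0) = -4 + 17i for all z.
Step 3: |f(w)| = |-4 + 17i| = sqrt(16 + 289)
Step 4: = 17.4642

17.4642


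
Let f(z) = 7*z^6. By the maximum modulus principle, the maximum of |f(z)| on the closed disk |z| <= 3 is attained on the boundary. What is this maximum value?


Step 1: On |z| = 3, |f(z)| = 7 * |z|^6 = 7 * 3^6
Step 2: By maximum modulus principle, maximum is on boundary.
Step 3: Maximum = 7 * 729 = 5103

5103


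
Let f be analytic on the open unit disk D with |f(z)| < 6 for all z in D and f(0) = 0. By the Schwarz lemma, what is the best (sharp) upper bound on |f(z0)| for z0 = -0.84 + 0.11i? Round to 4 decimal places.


Step 1: g = f/6 maps D -> D with g(0) = 0, so by the Schwarz lemma |g(z)| <= |z|, i.e. |f(z)| <= 6|z|; this is sharp (f(z) = 6z).
Step 2: |z0|^2 = (-0.84)^2 + 0.11^2 = 0.7177
Step 3: |z0| = sqrt(0.7177) = 0.847172
Step 4: Best bound = 6 * |z0| = 6 * 0.847172 = 5.083

5.083


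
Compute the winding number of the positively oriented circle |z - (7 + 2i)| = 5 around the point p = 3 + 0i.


Step 1: Center c = (7, 2), radius = 5
Step 2: |p - c|^2 = (-4)^2 + (-2)^2 = 20
Step 3: r^2 = 25
Step 4: |p-c| < r so winding number = 1

1


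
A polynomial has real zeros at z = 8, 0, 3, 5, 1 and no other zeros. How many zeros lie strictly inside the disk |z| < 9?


Step 1: Check each root:
  z = 8: |8| = 8 < 9
  z = 0: |0| = 0 < 9
  z = 3: |3| = 3 < 9
  z = 5: |5| = 5 < 9
  z = 1: |1| = 1 < 9
Step 2: Count = 5

5


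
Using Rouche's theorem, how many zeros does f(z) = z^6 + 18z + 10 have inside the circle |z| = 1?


Step 1: On |z| = 1 the three terms have sizes |z^6| = 1^6 = 1, |18z| = 18*1 = 18, |10| = 10
Step 2: The dominant term is g(z) = 18z; let h(z) = z^6 + 10 so f = g + h
Step 3: On |z| = 1: |g| = 18 and |h| <= 1 + 10 = 11
Step 4: Since 18 > 11, |h| < |g| on |z| = 1, so by Rouche f has the same number of zeros as g inside |z| < 1
Step 5: g(z) = 18z has 1 zero (at the origin, multiplicity 1) inside |z| < 1. Answer = 1

1


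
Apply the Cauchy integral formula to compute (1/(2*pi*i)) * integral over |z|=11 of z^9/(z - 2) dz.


Step 1: f(z) = z^9, a = 2 is inside |z| = 11
Step 2: By Cauchy integral formula: (1/(2pi*i)) * integral = f(a)
Step 3: f(2) = 2^9 = 512

512


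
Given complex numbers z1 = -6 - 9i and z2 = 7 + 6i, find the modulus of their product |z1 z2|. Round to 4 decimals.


Step 1: |z1| = sqrt((-6)^2 + (-9)^2) = sqrt(117)
Step 2: |z2| = sqrt(7^2 + 6^2) = sqrt(85)
Step 3: |z1*z2| = |z1|*|z2| = sqrt(117) * sqrt(85) = sqrt(117 * 85) = sqrt(9945)
Step 4: = 99.7246

99.7246


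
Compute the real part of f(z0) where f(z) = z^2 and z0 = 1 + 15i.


Step 1: z0 = 1 + 15i
Step 2: z0^2 = 1^2 - 15^2 + 30i
Step 3: real part = 1 - 225 = -224

-224


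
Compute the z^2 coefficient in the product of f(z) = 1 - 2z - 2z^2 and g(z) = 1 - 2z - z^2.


Step 1: z^2 term in f*g comes from: (1)*(-z^2) + (-2z)*(-2z) + (-2z^2)*(1)
Step 2: = -1 + 4 - 2
Step 3: = 1

1


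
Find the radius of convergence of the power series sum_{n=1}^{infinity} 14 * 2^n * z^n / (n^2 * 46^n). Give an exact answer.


Step 1: General term a_n = 14 * 2^n / (n^2 * 46^n)
Step 2: By the root test, |a_n|^(1/n) = 14^(1/n) * 2 / (n^(2/n) * 46) -> 2/46 as n -> infinity (since 14^(1/n) -> 1 and n^(2/n) -> 1)
Step 3: R = 1/lim|a_n|^(1/n) = 46/2 = 23

23


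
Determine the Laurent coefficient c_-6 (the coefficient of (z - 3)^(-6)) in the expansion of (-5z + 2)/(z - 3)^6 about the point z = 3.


Step 1: Write the numerator in powers of (z - 3): -5z + 2 = -5(z - 3) + (-5*3 + 2) = -5(z - 3) - 13
Step 2: Divide by (z - 3)^6: f(z) = -13(z - 3)^(-6) - 5(z - 3)^(-5)
Step 3: This finite sum is the Laurent series of f about z = 3.
Step 4: Coefficient of (z - 3)^(-6) = -5*3 + 2 = -13

-13


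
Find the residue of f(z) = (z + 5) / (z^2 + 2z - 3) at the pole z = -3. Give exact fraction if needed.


Step 1: Q(z) = z^2 + 2z - 3 = (z + 3)(z - 1)
Step 2: Q'(z) = 2z + 2
Step 3: Q'(-3) = -4, P(-3) = 2
Step 4: Res = P(-3)/Q'(-3) = 2/(-4) = -1/2

-1/2


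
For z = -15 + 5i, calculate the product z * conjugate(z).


Step 1: conj(z) = -15 - 5i
Step 2: z * conj(z) = (-15)^2 + 5^2
Step 3: = 225 + 25 = 250

250


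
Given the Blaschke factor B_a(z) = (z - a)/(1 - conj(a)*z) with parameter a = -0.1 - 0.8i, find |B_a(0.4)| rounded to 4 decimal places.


Step 1: Numerator z0 - a = 0.4 - (-0.1 - 0.8i) = 0.5 + 0.8i
Step 2: Denominator 1 - conj(a)*z0 = 1 - (-0.1 + 0.8i)*0.4 = 1.04 - 0.32i
Step 3: |z0 - a|^2 = 0.5^2 + 0.8^2 = 0.89; |1 - conj(a)*z0|^2 = 1.04^2 + (-0.32)^2 = 1.184
Step 4: |B_a(0.4)| = sqrt(0.89 / 1.184) = sqrt(0.751689)
Step 5: = 0.867

0.867


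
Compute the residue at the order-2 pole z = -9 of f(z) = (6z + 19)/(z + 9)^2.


Step 1: Pole of order 2 at z = -9
Step 2: Res = lim d/dz [(z + 9)^2 * f(z)] as z -> -9
Step 3: (z + 9)^2 * f(z) = 6z + 19
Step 4: d/dz[6z + 19] = 6

6


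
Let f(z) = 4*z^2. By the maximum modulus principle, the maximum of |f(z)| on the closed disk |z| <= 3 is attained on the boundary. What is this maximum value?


Step 1: On |z| = 3, |f(z)| = 4 * |z|^2 = 4 * 3^2
Step 2: By maximum modulus principle, maximum is on boundary.
Step 3: Maximum = 4 * 9 = 36

36


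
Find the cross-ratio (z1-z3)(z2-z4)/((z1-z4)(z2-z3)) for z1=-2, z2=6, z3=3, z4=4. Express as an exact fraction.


Step 1: (z1-z3)(z2-z4) = (-5) * 2 = -10
Step 2: (z1-z4)(z2-z3) = (-6) * 3 = -18
Step 3: Cross-ratio = 10/18 = 5/9

5/9


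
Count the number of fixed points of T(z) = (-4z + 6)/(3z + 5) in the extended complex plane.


Step 1: Fixed points satisfy T(z) = z
Step 2: 3z^2 + 9z - 6 = 0
Step 3: Discriminant = 9^2 - 4*3*(-6) = 153
Step 4: Number of fixed points = 2

2


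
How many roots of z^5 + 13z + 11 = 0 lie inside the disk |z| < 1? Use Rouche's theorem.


Step 1: On |z| = 1 the three terms have sizes |z^5| = 1^5 = 1, |13z| = 13*1 = 13, |11| = 11
Step 2: The dominant term is g(z) = 13z; let h(z) = z^5 + 11 so f = g + h
Step 3: On |z| = 1: |g| = 13 and |h| <= 1 + 11 = 12
Step 4: Since 13 > 12, |h| < |g| on |z| = 1, so by Rouche f has the same number of zeros as g inside |z| < 1
Step 5: g(z) = 13z has 1 zero (at the origin, multiplicity 1) inside |z| < 1. Answer = 1

1


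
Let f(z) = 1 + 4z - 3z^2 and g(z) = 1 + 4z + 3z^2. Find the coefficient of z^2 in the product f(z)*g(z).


Step 1: z^2 term in f*g comes from: (1)*(3z^2) + (4z)*(4z) + (-3z^2)*(1)
Step 2: = 3 + 16 - 3
Step 3: = 16

16


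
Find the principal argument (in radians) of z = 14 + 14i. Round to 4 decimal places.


Step 1: z = 14 + 14i
Step 2: arg(z) = atan2(14, 14)
Step 3: arg(z) = 0.7854

0.7854


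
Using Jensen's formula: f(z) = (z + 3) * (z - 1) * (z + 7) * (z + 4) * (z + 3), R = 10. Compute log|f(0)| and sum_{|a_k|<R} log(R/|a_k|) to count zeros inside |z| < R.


Jensen's formula: (1/2pi)*integral log|f(Re^it)|dt = log|f(0)| + sum_{|a_k|<R} log(R/|a_k|)
Step 1: f(0) = 3 * (-1) * 7 * 4 * 3 = -252
Step 2: log|f(0)| = log|-3| + log|1| + log|-7| + log|-4| + log|-3| = 5.5294
Step 3: Zeros inside |z| < 10: -3, 1, -7, -4, -3
Step 4: Jensen sum = log(10/3) + log(10/1) + log(10/7) + log(10/4) + log(10/3) = 5.9835
Step 5: n(R) = number of terms in the Jensen sum = count of zeros inside |z| < 10 = 5

5


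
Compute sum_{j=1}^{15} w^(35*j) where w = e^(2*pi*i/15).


Step 1: The sum sum_{j=1}^{n} w^(k*j) equals n if n | k, else 0.
Step 2: Here n = 15, k = 35
Step 3: Does n divide k? 15 | 35 -> False
Step 4: Sum = 0

0


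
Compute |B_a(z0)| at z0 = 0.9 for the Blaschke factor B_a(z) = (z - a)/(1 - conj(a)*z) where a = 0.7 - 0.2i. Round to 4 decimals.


Step 1: Numerator z0 - a = 0.9 - (0.7 - 0.2i) = 0.2 + 0.2i
Step 2: Denominator 1 - conj(a)*z0 = 1 - (0.7 + 0.2i)*0.9 = 0.37 - 0.18i
Step 3: |z0 - a|^2 = 0.2^2 + 0.2^2 = 0.08; |1 - conj(a)*z0|^2 = 0.37^2 + (-0.18)^2 = 0.1693
Step 4: |B_a(0.9)| = sqrt(0.08 / 0.1693) = sqrt(0.472534)
Step 5: = 0.6874

0.6874


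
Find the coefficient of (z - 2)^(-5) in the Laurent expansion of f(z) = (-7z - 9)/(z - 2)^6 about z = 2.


Step 1: Write the numerator in powers of (z - 2): -7z - 9 = -7(z - 2) + (-7*2 - 9) = -7(z - 2) - 23
Step 2: Divide by (z - 2)^6: f(z) = -23(z - 2)^(-6) - 7(z - 2)^(-5)
Step 3: This finite sum is the Laurent series of f about z = 2.
Step 4: Coefficient of (z - 2)^(-5) = coefficient of (z - 2) in the re-centred numerator = -7

-7


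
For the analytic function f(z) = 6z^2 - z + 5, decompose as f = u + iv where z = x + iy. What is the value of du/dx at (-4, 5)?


Step 1: f(z) = 6(x+iy)^2 - (x+iy) + 5
Step 2: u = 6(x^2 - y^2) - x + 5
Step 3: u_x = 12x - 1
Step 4: At (-4, 5): u_x = -48 - 1 = -49

-49


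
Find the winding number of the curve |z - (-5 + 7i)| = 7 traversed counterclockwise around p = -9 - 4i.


Step 1: Center c = (-5, 7), radius = 7
Step 2: |p - c|^2 = (-4)^2 + (-11)^2 = 137
Step 3: r^2 = 49
Step 4: |p-c| > r so winding number = 0

0


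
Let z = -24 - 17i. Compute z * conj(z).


Step 1: conj(z) = -24 + 17i
Step 2: z * conj(z) = (-24)^2 + (-17)^2
Step 3: = 576 + 289 = 865

865


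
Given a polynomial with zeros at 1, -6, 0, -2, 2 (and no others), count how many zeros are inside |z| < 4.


Step 1: Check each root:
  z = 1: |1| = 1 < 4
  z = -6: |-6| = 6 >= 4
  z = 0: |0| = 0 < 4
  z = -2: |-2| = 2 < 4
  z = 2: |2| = 2 < 4
Step 2: Count = 4

4


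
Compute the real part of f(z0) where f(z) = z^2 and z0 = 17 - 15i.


Step 1: z0 = 17 - 15i
Step 2: z0^2 = 17^2 - (-15)^2 - 510i
Step 3: real part = 289 - 225 = 64

64


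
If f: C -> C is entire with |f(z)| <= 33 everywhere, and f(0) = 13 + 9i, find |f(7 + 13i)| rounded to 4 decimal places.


Step 1: By Liouville's theorem, a bounded entire function is constant.
Step 2: f(z) = f(0) = 13 + 9i for all z.
Step 3: |f(w)| = |13 + 9i| = sqrt(169 + 81)
Step 4: = 15.8114

15.8114


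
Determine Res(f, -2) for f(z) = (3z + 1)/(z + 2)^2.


Step 1: Pole of order 2 at z = -2
Step 2: Res = lim d/dz [(z + 2)^2 * f(z)] as z -> -2
Step 3: (z + 2)^2 * f(z) = 3z + 1
Step 4: d/dz[3z + 1] = 3

3


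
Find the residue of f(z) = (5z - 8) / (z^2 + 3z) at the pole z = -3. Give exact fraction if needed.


Step 1: Q(z) = z^2 + 3z = (z + 3)(z)
Step 2: Q'(z) = 2z + 3
Step 3: Q'(-3) = -3, P(-3) = -23
Step 4: Res = P(-3)/Q'(-3) = -23/(-3) = 23/3

23/3


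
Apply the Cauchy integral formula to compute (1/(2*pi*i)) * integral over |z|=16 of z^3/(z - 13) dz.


Step 1: f(z) = z^3, a = 13 is inside |z| = 16
Step 2: By Cauchy integral formula: (1/(2pi*i)) * integral = f(a)
Step 3: f(13) = 13^3 = 2197

2197


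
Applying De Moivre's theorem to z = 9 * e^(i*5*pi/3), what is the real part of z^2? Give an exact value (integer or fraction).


Step 1: By De Moivre's theorem, z^2 = 9^2 * e^(i*2*5*pi/3) = 81 * (cos(10*pi/3) + i*sin(10*pi/3))
Step 2: |z|^2 = 9^2 = 81
Step 3: Reduce the angle mod 2*pi: 10*pi/3 - 2*pi = 4*pi/3
Step 4: cos(4*pi/3) = -1/2
Step 5: Re(z^2) = 81 * (-1/2) = -81/2

-81/2


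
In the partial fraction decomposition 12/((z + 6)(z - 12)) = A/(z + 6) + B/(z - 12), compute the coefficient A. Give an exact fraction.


Step 1: Multiply both sides by (z + 6) and set z = -6
Step 2: A = 12 / (-6 - 12)
Step 3: A = 12 / (-18)
Step 4: A = -2/3

-2/3


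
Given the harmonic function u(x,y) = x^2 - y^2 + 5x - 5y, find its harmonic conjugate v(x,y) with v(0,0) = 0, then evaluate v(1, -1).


Step 1: v_x = -u_y = 2y + 5
Step 2: v_y = u_x = 2x + 5
Step 3: v = 2xy + 5x + 5y + C
Step 4: v(0,0) = 0 => C = 0
Step 5: v(1, -1) = -2

-2


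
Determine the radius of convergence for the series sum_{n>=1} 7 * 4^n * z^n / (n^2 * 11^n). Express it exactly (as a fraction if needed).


Step 1: General term a_n = 7 * 4^n / (n^2 * 11^n)
Step 2: By the root test, |a_n|^(1/n) = 7^(1/n) * 4 / (n^(2/n) * 11) -> 4/11 as n -> infinity (since 7^(1/n) -> 1 and n^(2/n) -> 1)
Step 3: R = 1/lim|a_n|^(1/n) = 11/4

11/4


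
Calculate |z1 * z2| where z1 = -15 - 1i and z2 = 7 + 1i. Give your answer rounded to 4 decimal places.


Step 1: |z1| = sqrt((-15)^2 + (-1)^2) = sqrt(226)
Step 2: |z2| = sqrt(7^2 + 1^2) = sqrt(50)
Step 3: |z1*z2| = |z1|*|z2| = sqrt(226) * sqrt(50) = sqrt(226 * 50) = sqrt(11300)
Step 4: = 106.3015

106.3015


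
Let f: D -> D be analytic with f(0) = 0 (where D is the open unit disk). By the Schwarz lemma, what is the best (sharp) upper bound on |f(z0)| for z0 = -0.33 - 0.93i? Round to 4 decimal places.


Step 1: Schwarz lemma: if f: D -> D is analytic with f(0) = 0, then |f(z)| <= |z| for all z in D, and this is sharp (f(z) = z).
Step 2: |z0|^2 = (-0.33)^2 + (-0.93)^2 = 0.9738
Step 3: |z0| = sqrt(0.9738) = 0.986813
Step 4: Best bound = |z0| = 0.9868

0.9868


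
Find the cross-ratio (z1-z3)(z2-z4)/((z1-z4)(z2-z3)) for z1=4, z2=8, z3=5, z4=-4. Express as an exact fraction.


Step 1: (z1-z3)(z2-z4) = (-1) * 12 = -12
Step 2: (z1-z4)(z2-z3) = 8 * 3 = 24
Step 3: Cross-ratio = -12/24 = -1/2

-1/2


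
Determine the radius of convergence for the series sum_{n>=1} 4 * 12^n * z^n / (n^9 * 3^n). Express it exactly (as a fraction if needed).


Step 1: General term a_n = 4 * 12^n / (n^9 * 3^n)
Step 2: By the root test, |a_n|^(1/n) = 4^(1/n) * 12 / (n^(9/n) * 3) -> 12/3 as n -> infinity (since 4^(1/n) -> 1 and n^(9/n) -> 1)
Step 3: R = 1/lim|a_n|^(1/n) = 3/12 = 1/4

1/4


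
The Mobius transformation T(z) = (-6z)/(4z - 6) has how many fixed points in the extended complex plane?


Step 1: Fixed points satisfy T(z) = z
Step 2: 4z^2 = 0
Step 3: Discriminant = 0^2 - 4*4*0 = 0
Step 4: Number of fixed points = 1

1


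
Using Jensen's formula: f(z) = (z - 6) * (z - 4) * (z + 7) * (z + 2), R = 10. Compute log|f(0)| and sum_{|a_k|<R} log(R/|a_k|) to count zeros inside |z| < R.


Jensen's formula: (1/2pi)*integral log|f(Re^it)|dt = log|f(0)| + sum_{|a_k|<R} log(R/|a_k|)
Step 1: f(0) = (-6) * (-4) * 7 * 2 = 336
Step 2: log|f(0)| = log|6| + log|4| + log|-7| + log|-2| = 5.8171
Step 3: Zeros inside |z| < 10: 6, 4, -7, -2
Step 4: Jensen sum = log(10/6) + log(10/4) + log(10/7) + log(10/2) = 3.3932
Step 5: n(R) = number of terms in the Jensen sum = count of zeros inside |z| < 10 = 4

4


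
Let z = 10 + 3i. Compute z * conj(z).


Step 1: conj(z) = 10 - 3i
Step 2: z * conj(z) = 10^2 + 3^2
Step 3: = 100 + 9 = 109

109


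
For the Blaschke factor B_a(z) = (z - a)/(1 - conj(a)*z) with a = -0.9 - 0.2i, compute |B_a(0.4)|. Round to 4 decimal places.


Step 1: Numerator z0 - a = 0.4 - (-0.9 - 0.2i) = 1.3 + 0.2i
Step 2: Denominator 1 - conj(a)*z0 = 1 - (-0.9 + 0.2i)*0.4 = 1.36 - 0.08i
Step 3: |z0 - a|^2 = 1.3^2 + 0.2^2 = 1.73; |1 - conj(a)*z0|^2 = 1.36^2 + (-0.08)^2 = 1.856
Step 4: |B_a(0.4)| = sqrt(1.73 / 1.856) = sqrt(0.932112)
Step 5: = 0.9655

0.9655


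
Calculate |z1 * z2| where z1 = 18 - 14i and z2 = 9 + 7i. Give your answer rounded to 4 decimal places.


Step 1: |z1| = sqrt(18^2 + (-14)^2) = sqrt(520)
Step 2: |z2| = sqrt(9^2 + 7^2) = sqrt(130)
Step 3: |z1*z2| = |z1|*|z2| = sqrt(520) * sqrt(130) = sqrt(520 * 130) = sqrt(67600)
Step 4: = 260.0

260.0


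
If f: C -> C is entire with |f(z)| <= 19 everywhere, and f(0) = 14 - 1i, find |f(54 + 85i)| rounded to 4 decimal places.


Step 1: By Liouville's theorem, a bounded entire function is constant.
Step 2: f(z) = f(0) = 14 - 1i for all z.
Step 3: |f(w)| = |14 - 1i| = sqrt(196 + 1)
Step 4: = 14.0357

14.0357


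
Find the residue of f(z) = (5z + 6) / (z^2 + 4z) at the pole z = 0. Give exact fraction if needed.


Step 1: Q(z) = z^2 + 4z = (z)(z + 4)
Step 2: Q'(z) = 2z + 4
Step 3: Q'(0) = 4, P(0) = 6
Step 4: Res = P(0)/Q'(0) = 6/4 = 3/2

3/2


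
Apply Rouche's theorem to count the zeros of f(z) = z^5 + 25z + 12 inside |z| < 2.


Step 1: On |z| = 2 the three terms have sizes |z^5| = 2^5 = 32, |25z| = 25*2 = 50, |12| = 12
Step 2: The dominant term is g(z) = 25z; let h(z) = z^5 + 12 so f = g + h
Step 3: On |z| = 2: |g| = 50 and |h| <= 32 + 12 = 44
Step 4: Since 50 > 44, |h| < |g| on |z| = 2, so by Rouche f has the same number of zeros as g inside |z| < 2
Step 5: g(z) = 25z has 1 zero (at the origin, multiplicity 1) inside |z| < 2. Answer = 1

1


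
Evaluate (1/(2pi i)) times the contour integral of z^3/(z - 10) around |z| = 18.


Step 1: f(z) = z^3, a = 10 is inside |z| = 18
Step 2: By Cauchy integral formula: (1/(2pi*i)) * integral = f(a)
Step 3: f(10) = 10^3 = 1000

1000


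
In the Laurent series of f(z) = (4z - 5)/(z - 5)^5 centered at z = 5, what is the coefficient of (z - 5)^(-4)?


Step 1: Write the numerator in powers of (z - 5): 4z - 5 = 4(z - 5) + (4*5 - 5) = 4(z - 5) + 15
Step 2: Divide by (z - 5)^5: f(z) = 15(z - 5)^(-5) + 4(z - 5)^(-4)
Step 3: This finite sum is the Laurent series of f about z = 5.
Step 4: Coefficient of (z - 5)^(-4) = coefficient of (z - 5) in the re-centred numerator = 4

4


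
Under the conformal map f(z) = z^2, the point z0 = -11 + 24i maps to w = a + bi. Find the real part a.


Step 1: z0 = -11 + 24i
Step 2: z0^2 = (-11)^2 - 24^2 - 528i
Step 3: real part = 121 - 576 = -455

-455


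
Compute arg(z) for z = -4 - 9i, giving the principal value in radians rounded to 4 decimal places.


Step 1: z = -4 - 9i
Step 2: arg(z) = atan2(-9, -4)
Step 3: arg(z) = -1.989

-1.989


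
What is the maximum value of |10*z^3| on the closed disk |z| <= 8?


Step 1: On |z| = 8, |f(z)| = 10 * |z|^3 = 10 * 8^3
Step 2: By maximum modulus principle, maximum is on boundary.
Step 3: Maximum = 10 * 512 = 5120

5120


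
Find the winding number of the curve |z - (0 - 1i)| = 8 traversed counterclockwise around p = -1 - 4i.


Step 1: Center c = (0, -1), radius = 8
Step 2: |p - c|^2 = (-1)^2 + (-3)^2 = 10
Step 3: r^2 = 64
Step 4: |p-c| < r so winding number = 1

1


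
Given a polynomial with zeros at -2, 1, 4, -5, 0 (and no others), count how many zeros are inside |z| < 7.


Step 1: Check each root:
  z = -2: |-2| = 2 < 7
  z = 1: |1| = 1 < 7
  z = 4: |4| = 4 < 7
  z = -5: |-5| = 5 < 7
  z = 0: |0| = 0 < 7
Step 2: Count = 5

5


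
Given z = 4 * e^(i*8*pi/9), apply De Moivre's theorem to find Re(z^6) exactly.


Step 1: By De Moivre's theorem, z^6 = 4^6 * e^(i*6*8*pi/9) = 4096 * (cos(16*pi/3) + i*sin(16*pi/3))
Step 2: |z|^6 = 4^6 = 4096
Step 3: Reduce the angle mod 2*pi: 16*pi/3 - 4*pi = 4*pi/3
Step 4: cos(4*pi/3) = -1/2
Step 5: Re(z^6) = 4096 * (-1/2) = -2048

-2048


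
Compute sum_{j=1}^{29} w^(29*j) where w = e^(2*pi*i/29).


Step 1: The sum sum_{j=1}^{n} w^(k*j) equals n if n | k, else 0.
Step 2: Here n = 29, k = 29
Step 3: Does n divide k? 29 | 29 -> True
Step 4: Sum = 29

29


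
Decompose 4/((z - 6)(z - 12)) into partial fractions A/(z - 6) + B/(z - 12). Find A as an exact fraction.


Step 1: Multiply both sides by (z - 6) and set z = 6
Step 2: A = 4 / (6 - 12)
Step 3: A = 4 / (-6)
Step 4: A = -2/3

-2/3


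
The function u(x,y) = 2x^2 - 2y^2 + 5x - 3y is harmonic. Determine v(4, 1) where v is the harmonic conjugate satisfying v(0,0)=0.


Step 1: v_x = -u_y = 4y + 3
Step 2: v_y = u_x = 4x + 5
Step 3: v = 4xy + 3x + 5y + C
Step 4: v(0,0) = 0 => C = 0
Step 5: v(4, 1) = 33

33


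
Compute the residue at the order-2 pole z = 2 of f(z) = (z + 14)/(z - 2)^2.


Step 1: Pole of order 2 at z = 2
Step 2: Res = lim d/dz [(z - 2)^2 * f(z)] as z -> 2
Step 3: (z - 2)^2 * f(z) = z + 14
Step 4: d/dz[z + 14] = 1

1


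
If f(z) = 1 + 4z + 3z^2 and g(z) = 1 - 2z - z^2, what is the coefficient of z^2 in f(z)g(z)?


Step 1: z^2 term in f*g comes from: (1)*(-z^2) + (4z)*(-2z) + (3z^2)*(1)
Step 2: = -1 - 8 + 3
Step 3: = -6

-6


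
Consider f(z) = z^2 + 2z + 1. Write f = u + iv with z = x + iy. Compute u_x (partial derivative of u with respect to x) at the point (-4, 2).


Step 1: f(z) = (x+iy)^2 + 2(x+iy) + 1
Step 2: u = (x^2 - y^2) + 2x + 1
Step 3: u_x = 2x + 2
Step 4: At (-4, 2): u_x = -8 + 2 = -6

-6


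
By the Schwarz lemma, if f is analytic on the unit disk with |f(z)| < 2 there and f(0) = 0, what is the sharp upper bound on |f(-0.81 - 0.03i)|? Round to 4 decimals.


Step 1: g = f/2 maps D -> D with g(0) = 0, so by the Schwarz lemma |g(z)| <= |z|, i.e. |f(z)| <= 2|z|; this is sharp (f(z) = 2z).
Step 2: |z0|^2 = (-0.81)^2 + (-0.03)^2 = 0.657
Step 3: |z0| = sqrt(0.657) = 0.810555
Step 4: Best bound = 2 * |z0| = 2 * 0.810555 = 1.6211

1.6211


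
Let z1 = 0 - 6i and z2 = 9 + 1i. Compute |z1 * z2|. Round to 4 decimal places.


Step 1: |z1| = sqrt(0^2 + (-6)^2) = sqrt(36)
Step 2: |z2| = sqrt(9^2 + 1^2) = sqrt(82)
Step 3: |z1*z2| = |z1|*|z2| = sqrt(36) * sqrt(82) = sqrt(36 * 82) = sqrt(2952)
Step 4: = 54.3323

54.3323


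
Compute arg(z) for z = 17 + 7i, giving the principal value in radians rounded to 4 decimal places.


Step 1: z = 17 + 7i
Step 2: arg(z) = atan2(7, 17)
Step 3: arg(z) = 0.3906

0.3906


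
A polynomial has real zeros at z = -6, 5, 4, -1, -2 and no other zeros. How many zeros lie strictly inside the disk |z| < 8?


Step 1: Check each root:
  z = -6: |-6| = 6 < 8
  z = 5: |5| = 5 < 8
  z = 4: |4| = 4 < 8
  z = -1: |-1| = 1 < 8
  z = -2: |-2| = 2 < 8
Step 2: Count = 5

5


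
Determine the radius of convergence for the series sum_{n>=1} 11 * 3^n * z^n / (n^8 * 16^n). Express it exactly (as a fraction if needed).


Step 1: General term a_n = 11 * 3^n / (n^8 * 16^n)
Step 2: By the root test, |a_n|^(1/n) = 11^(1/n) * 3 / (n^(8/n) * 16) -> 3/16 as n -> infinity (since 11^(1/n) -> 1 and n^(8/n) -> 1)
Step 3: R = 1/lim|a_n|^(1/n) = 16/3

16/3


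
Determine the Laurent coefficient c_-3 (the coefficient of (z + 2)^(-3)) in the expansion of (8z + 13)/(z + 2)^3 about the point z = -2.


Step 1: Write the numerator in powers of (z + 2): 8z + 13 = 8(z + 2) + (8*(-2) + 13) = 8(z + 2) - 3
Step 2: Divide by (z + 2)^3: f(z) = -3(z + 2)^(-3) + 8(z + 2)^(-2)
Step 3: This finite sum is the Laurent series of f about z = -2.
Step 4: Coefficient of (z + 2)^(-3) = 8*(-2) + 13 = -3

-3


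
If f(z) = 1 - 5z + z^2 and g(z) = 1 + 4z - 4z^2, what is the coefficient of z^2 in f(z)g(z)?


Step 1: z^2 term in f*g comes from: (1)*(-4z^2) + (-5z)*(4z) + (z^2)*(1)
Step 2: = -4 - 20 + 1
Step 3: = -23

-23


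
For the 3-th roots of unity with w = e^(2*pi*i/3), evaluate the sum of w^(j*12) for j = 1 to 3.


Step 1: The sum sum_{j=1}^{n} w^(k*j) equals n if n | k, else 0.
Step 2: Here n = 3, k = 12
Step 3: Does n divide k? 3 | 12 -> True
Step 4: Sum = 3

3


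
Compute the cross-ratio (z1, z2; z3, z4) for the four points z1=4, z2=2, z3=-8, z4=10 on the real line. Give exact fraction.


Step 1: (z1-z3)(z2-z4) = 12 * (-8) = -96
Step 2: (z1-z4)(z2-z3) = (-6) * 10 = -60
Step 3: Cross-ratio = 96/60 = 8/5

8/5


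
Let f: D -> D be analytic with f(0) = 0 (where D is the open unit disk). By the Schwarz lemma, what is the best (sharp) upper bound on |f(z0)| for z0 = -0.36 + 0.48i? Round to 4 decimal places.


Step 1: Schwarz lemma: if f: D -> D is analytic with f(0) = 0, then |f(z)| <= |z| for all z in D, and this is sharp (f(z) = z).
Step 2: |z0|^2 = (-0.36)^2 + 0.48^2 = 0.36
Step 3: |z0| = sqrt(0.36) = 0.6
Step 4: Best bound = |z0| = 0.6

0.6


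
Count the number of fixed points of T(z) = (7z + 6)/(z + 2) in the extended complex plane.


Step 1: Fixed points satisfy T(z) = z
Step 2: z^2 - 5z - 6 = 0
Step 3: Discriminant = (-5)^2 - 4*1*(-6) = 49
Step 4: Number of fixed points = 2

2


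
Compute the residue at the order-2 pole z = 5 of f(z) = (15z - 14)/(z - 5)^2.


Step 1: Pole of order 2 at z = 5
Step 2: Res = lim d/dz [(z - 5)^2 * f(z)] as z -> 5
Step 3: (z - 5)^2 * f(z) = 15z - 14
Step 4: d/dz[15z - 14] = 15

15


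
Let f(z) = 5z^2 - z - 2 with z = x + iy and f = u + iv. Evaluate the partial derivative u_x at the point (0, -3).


Step 1: f(z) = 5(x+iy)^2 - (x+iy) - 2
Step 2: u = 5(x^2 - y^2) - x - 2
Step 3: u_x = 10x - 1
Step 4: At (0, -3): u_x = 0 - 1 = -1

-1


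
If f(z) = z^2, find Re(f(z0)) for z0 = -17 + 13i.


Step 1: z0 = -17 + 13i
Step 2: z0^2 = (-17)^2 - 13^2 - 442i
Step 3: real part = 289 - 169 = 120

120


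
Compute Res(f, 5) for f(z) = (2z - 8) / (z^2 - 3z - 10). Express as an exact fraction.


Step 1: Q(z) = z^2 - 3z - 10 = (z - 5)(z + 2)
Step 2: Q'(z) = 2z - 3
Step 3: Q'(5) = 7, P(5) = 2
Step 4: Res = P(5)/Q'(5) = 2/7 = 2/7

2/7


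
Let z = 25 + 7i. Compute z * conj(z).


Step 1: conj(z) = 25 - 7i
Step 2: z * conj(z) = 25^2 + 7^2
Step 3: = 625 + 49 = 674

674
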